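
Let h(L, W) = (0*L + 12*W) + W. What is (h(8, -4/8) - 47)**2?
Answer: 11449/4 ≈ 2862.3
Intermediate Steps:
h(L, W) = 13*W (h(L, W) = (0 + 12*W) + W = 12*W + W = 13*W)
(h(8, -4/8) - 47)**2 = (13*(-4/8) - 47)**2 = (13*(-4*1/8) - 47)**2 = (13*(-1/2) - 47)**2 = (-13/2 - 47)**2 = (-107/2)**2 = 11449/4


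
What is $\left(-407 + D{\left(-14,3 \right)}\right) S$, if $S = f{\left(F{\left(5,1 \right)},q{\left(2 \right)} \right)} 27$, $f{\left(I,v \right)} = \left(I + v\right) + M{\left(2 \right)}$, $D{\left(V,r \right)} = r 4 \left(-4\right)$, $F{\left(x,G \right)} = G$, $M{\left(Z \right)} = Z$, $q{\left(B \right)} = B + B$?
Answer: $-85995$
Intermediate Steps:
$q{\left(B \right)} = 2 B$
$D{\left(V,r \right)} = - 16 r$ ($D{\left(V,r \right)} = 4 r \left(-4\right) = - 16 r$)
$f{\left(I,v \right)} = 2 + I + v$ ($f{\left(I,v \right)} = \left(I + v\right) + 2 = 2 + I + v$)
$S = 189$ ($S = \left(2 + 1 + 2 \cdot 2\right) 27 = \left(2 + 1 + 4\right) 27 = 7 \cdot 27 = 189$)
$\left(-407 + D{\left(-14,3 \right)}\right) S = \left(-407 - 48\right) 189 = \left(-455\right) 189 = -85995$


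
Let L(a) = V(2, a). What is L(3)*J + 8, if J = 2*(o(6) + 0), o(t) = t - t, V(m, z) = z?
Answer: 8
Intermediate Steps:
o(t) = 0
L(a) = a
J = 0 (J = 2*(0 + 0) = 2*0 = 0)
L(3)*J + 8 = 3*0 + 8 = 0 + 8 = 8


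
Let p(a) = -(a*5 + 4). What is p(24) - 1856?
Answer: -1980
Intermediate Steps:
p(a) = -4 - 5*a (p(a) = -(5*a + 4) = -(4 + 5*a) = -4 - 5*a)
p(24) - 1856 = (-4 - 5*24) - 1856 = (-4 - 120) - 1856 = -124 - 1856 = -1980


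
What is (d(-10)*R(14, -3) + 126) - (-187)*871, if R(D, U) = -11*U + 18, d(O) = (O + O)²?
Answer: 183403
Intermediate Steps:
d(O) = 4*O² (d(O) = (2*O)² = 4*O²)
R(D, U) = 18 - 11*U
(d(-10)*R(14, -3) + 126) - (-187)*871 = ((4*(-10)²)*(18 - 11*(-3)) + 126) - (-187)*871 = ((4*100)*(18 + 33) + 126) - 1*(-162877) = (400*51 + 126) + 162877 = (20400 + 126) + 162877 = 20526 + 162877 = 183403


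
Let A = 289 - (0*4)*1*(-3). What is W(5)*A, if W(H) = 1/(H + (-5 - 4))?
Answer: -289/4 ≈ -72.250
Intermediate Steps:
W(H) = 1/(-9 + H) (W(H) = 1/(H - 9) = 1/(-9 + H))
A = 289 (A = 289 - 0*1*(-3) = 289 - 0*(-3) = 289 - 1*0 = 289 + 0 = 289)
W(5)*A = 289/(-9 + 5) = 289/(-4) = -¼*289 = -289/4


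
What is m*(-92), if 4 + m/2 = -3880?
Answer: 714656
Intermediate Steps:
m = -7768 (m = -8 + 2*(-3880) = -8 - 7760 = -7768)
m*(-92) = -7768*(-92) = 714656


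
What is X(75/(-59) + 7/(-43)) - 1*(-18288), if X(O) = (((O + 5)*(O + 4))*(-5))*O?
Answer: 299697316076364/16329068153 ≈ 18354.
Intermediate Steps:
X(O) = -5*O*(4 + O)*(5 + O) (X(O) = (((5 + O)*(4 + O))*(-5))*O = (((4 + O)*(5 + O))*(-5))*O = (-5*(4 + O)*(5 + O))*O = -5*O*(4 + O)*(5 + O))
X(75/(-59) + 7/(-43)) - 1*(-18288) = -5*(75/(-59) + 7/(-43))*(20 + (75/(-59) + 7/(-43))² + 9*(75/(-59) + 7/(-43))) - 1*(-18288) = -5*(75*(-1/59) + 7*(-1/43))*(20 + (75*(-1/59) + 7*(-1/43))² + 9*(75*(-1/59) + 7*(-1/43))) + 18288 = -5*(-75/59 - 7/43)*(20 + (-75/59 - 7/43)² + 9*(-75/59 - 7/43)) + 18288 = -5*(-3638/2537)*(20 + (-3638/2537)² + 9*(-3638/2537)) + 18288 = -5*(-3638/2537)*(20 + 13235044/6436369 - 32742/2537) + 18288 = -5*(-3638/2537)*58895970/6436369 + 18288 = 1071317694300/16329068153 + 18288 = 299697316076364/16329068153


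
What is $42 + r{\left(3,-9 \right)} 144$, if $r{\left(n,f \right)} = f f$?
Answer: $11706$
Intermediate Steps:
$r{\left(n,f \right)} = f^{2}$
$42 + r{\left(3,-9 \right)} 144 = 42 + \left(-9\right)^{2} \cdot 144 = 42 + 81 \cdot 144 = 42 + 11664 = 11706$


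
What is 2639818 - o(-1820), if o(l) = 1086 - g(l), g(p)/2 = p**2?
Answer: 9263532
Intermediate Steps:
g(p) = 2*p**2
o(l) = 1086 - 2*l**2
2639818 - o(-1820) = 2639818 - (1086 - 2*(-1820)**2) = 2639818 - (1086 - 2*3312400) = 2639818 - (1086 - 6624800) = 2639818 - 1*(-6623714) = 2639818 + 6623714 = 9263532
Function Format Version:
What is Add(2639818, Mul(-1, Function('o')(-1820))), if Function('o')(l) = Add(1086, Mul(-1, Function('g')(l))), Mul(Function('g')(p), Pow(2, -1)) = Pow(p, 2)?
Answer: 9263532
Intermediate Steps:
Function('g')(p) = Mul(2, Pow(p, 2))
Function('o')(l) = Add(1086, Mul(-2, Pow(l, 2))) (Function('o')(l) = Add(1086, Mul(-1, Mul(2, Pow(l, 2)))) = Add(1086, Mul(-2, Pow(l, 2))))
Add(2639818, Mul(-1, Function('o')(-1820))) = Add(2639818, Mul(-1, Add(1086, Mul(-2, Pow(-1820, 2))))) = Add(2639818, Mul(-1, Add(1086, Mul(-2, 3312400)))) = Add(2639818, Mul(-1, Add(1086, -6624800))) = Add(2639818, Mul(-1, -6623714)) = Add(2639818, 6623714) = 9263532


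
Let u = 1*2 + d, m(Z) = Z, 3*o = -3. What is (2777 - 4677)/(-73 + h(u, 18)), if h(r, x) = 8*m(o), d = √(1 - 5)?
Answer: 1900/81 ≈ 23.457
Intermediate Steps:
o = -1 (o = (⅓)*(-3) = -1)
d = 2*I (d = √(-4) = 2*I ≈ 2.0*I)
u = 2 + 2*I (u = 1*2 + 2*I = 2 + 2*I ≈ 2.0 + 2.0*I)
h(r, x) = -8 (h(r, x) = 8*(-1) = -8)
(2777 - 4677)/(-73 + h(u, 18)) = (2777 - 4677)/(-73 - 8) = -1900/(-81) = -1900*(-1/81) = 1900/81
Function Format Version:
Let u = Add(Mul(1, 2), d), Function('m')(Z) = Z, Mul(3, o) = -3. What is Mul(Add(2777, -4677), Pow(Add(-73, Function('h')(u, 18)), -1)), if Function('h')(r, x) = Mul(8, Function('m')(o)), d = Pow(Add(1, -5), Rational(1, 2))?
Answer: Rational(1900, 81) ≈ 23.457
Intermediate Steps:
o = -1 (o = Mul(Rational(1, 3), -3) = -1)
d = Mul(2, I) (d = Pow(-4, Rational(1, 2)) = Mul(2, I) ≈ Mul(2.0000, I))
u = Add(2, Mul(2, I)) (u = Add(Mul(1, 2), Mul(2, I)) = Add(2, Mul(2, I)) ≈ Add(2.0000, Mul(2.0000, I)))
Function('h')(r, x) = -8 (Function('h')(r, x) = Mul(8, -1) = -8)
Mul(Add(2777, -4677), Pow(Add(-73, Function('h')(u, 18)), -1)) = Mul(Add(2777, -4677), Pow(Add(-73, -8), -1)) = Mul(-1900, Pow(-81, -1)) = Mul(-1900, Rational(-1, 81)) = Rational(1900, 81)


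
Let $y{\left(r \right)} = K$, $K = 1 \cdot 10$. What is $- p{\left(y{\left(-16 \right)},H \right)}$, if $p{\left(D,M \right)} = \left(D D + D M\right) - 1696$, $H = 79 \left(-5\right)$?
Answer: $5546$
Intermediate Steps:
$K = 10$
$y{\left(r \right)} = 10$
$H = -395$
$p{\left(D,M \right)} = -1696 + D^{2} + D M$ ($p{\left(D,M \right)} = \left(D^{2} + D M\right) - 1696 = -1696 + D^{2} + D M$)
$- p{\left(y{\left(-16 \right)},H \right)} = - (-1696 + 10^{2} + 10 \left(-395\right)) = - (-1696 + 100 - 3950) = \left(-1\right) \left(-5546\right) = 5546$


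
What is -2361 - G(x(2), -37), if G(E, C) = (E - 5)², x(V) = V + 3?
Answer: -2361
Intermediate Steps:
x(V) = 3 + V
G(E, C) = (-5 + E)²
-2361 - G(x(2), -37) = -2361 - (-5 + (3 + 2))² = -2361 - (-5 + 5)² = -2361 - 1*0² = -2361 - 1*0 = -2361 + 0 = -2361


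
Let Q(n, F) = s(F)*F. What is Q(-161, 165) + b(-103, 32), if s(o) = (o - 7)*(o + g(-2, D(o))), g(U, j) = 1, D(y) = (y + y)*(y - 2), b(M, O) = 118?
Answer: 4327738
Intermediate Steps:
D(y) = 2*y*(-2 + y) (D(y) = (2*y)*(-2 + y) = 2*y*(-2 + y))
s(o) = (1 + o)*(-7 + o) (s(o) = (o - 7)*(o + 1) = (-7 + o)*(1 + o) = (1 + o)*(-7 + o))
Q(n, F) = F*(-7 + F² - 6*F) (Q(n, F) = (-7 + F² - 6*F)*F = F*(-7 + F² - 6*F))
Q(-161, 165) + b(-103, 32) = 165*(-7 + 165² - 6*165) + 118 = 165*(-7 + 27225 - 990) + 118 = 165*26228 + 118 = 4327620 + 118 = 4327738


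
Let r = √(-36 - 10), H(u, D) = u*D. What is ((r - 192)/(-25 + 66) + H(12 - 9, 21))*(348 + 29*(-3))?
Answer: 624051/41 + 261*I*√46/41 ≈ 15221.0 + 43.175*I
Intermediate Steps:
H(u, D) = D*u
r = I*√46 (r = √(-46) = I*√46 ≈ 6.7823*I)
((r - 192)/(-25 + 66) + H(12 - 9, 21))*(348 + 29*(-3)) = ((I*√46 - 192)/(-25 + 66) + 21*(12 - 9))*(348 + 29*(-3)) = ((-192 + I*√46)/41 + 21*3)*(348 - 87) = ((-192 + I*√46)*(1/41) + 63)*261 = ((-192/41 + I*√46/41) + 63)*261 = (2391/41 + I*√46/41)*261 = 624051/41 + 261*I*√46/41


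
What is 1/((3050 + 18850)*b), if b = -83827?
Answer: -1/1835811300 ≈ -5.4472e-10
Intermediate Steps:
1/((3050 + 18850)*b) = 1/((3050 + 18850)*(-83827)) = -1/83827/21900 = (1/21900)*(-1/83827) = -1/1835811300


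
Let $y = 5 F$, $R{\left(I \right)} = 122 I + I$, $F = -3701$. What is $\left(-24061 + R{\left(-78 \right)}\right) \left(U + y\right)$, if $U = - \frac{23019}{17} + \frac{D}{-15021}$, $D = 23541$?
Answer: $\frac{56894337081685}{85119} \approx 6.6841 \cdot 10^{8}$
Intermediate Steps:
$R{\left(I \right)} = 123 I$
$U = - \frac{115389532}{85119}$ ($U = - \frac{23019}{17} + \frac{23541}{-15021} = \left(-23019\right) \frac{1}{17} + 23541 \left(- \frac{1}{15021}\right) = - \frac{23019}{17} - \frac{7847}{5007} = - \frac{115389532}{85119} \approx -1355.6$)
$y = -18505$ ($y = 5 \left(-3701\right) = -18505$)
$\left(-24061 + R{\left(-78 \right)}\right) \left(U + y\right) = \left(-24061 + 123 \left(-78\right)\right) \left(- \frac{115389532}{85119} - 18505\right) = \left(-24061 - 9594\right) \left(- \frac{1690516627}{85119}\right) = \left(-33655\right) \left(- \frac{1690516627}{85119}\right) = \frac{56894337081685}{85119}$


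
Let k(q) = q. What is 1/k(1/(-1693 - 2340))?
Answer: -4033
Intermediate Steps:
1/k(1/(-1693 - 2340)) = 1/(1/(-1693 - 2340)) = 1/(1/(-4033)) = 1/(-1/4033) = -4033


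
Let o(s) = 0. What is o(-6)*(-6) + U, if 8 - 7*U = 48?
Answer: -40/7 ≈ -5.7143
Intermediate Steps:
U = -40/7 (U = 8/7 - 1/7*48 = 8/7 - 48/7 = -40/7 ≈ -5.7143)
o(-6)*(-6) + U = 0*(-6) - 40/7 = 0 - 40/7 = -40/7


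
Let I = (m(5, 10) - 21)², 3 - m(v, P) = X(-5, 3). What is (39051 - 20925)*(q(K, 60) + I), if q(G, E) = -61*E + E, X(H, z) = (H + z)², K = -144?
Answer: -56480616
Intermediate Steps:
m(v, P) = -1 (m(v, P) = 3 - (-5 + 3)² = 3 - 1*(-2)² = 3 - 1*4 = 3 - 4 = -1)
I = 484 (I = (-1 - 21)² = (-22)² = 484)
q(G, E) = -60*E
(39051 - 20925)*(q(K, 60) + I) = (39051 - 20925)*(-60*60 + 484) = 18126*(-3600 + 484) = 18126*(-3116) = -56480616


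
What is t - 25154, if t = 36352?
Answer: 11198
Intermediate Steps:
t - 25154 = 36352 - 25154 = 11198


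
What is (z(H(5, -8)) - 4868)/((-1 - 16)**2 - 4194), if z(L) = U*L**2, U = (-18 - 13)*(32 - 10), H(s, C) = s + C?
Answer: 11006/3905 ≈ 2.8184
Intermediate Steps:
H(s, C) = C + s
U = -682 (U = -31*22 = -682)
z(L) = -682*L**2
(z(H(5, -8)) - 4868)/((-1 - 16)**2 - 4194) = (-682*(-8 + 5)**2 - 4868)/((-1 - 16)**2 - 4194) = (-682*(-3)**2 - 4868)/((-17)**2 - 4194) = (-682*9 - 4868)/(289 - 4194) = (-6138 - 4868)/(-3905) = -11006*(-1/3905) = 11006/3905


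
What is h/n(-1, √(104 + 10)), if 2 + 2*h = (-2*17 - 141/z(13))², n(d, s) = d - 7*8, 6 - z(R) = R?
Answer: -9311/5586 ≈ -1.6668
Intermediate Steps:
z(R) = 6 - R
n(d, s) = -56 + d (n(d, s) = d - 56 = -56 + d)
h = 9311/98 (h = -1 + (-2*17 - 141/(6 - 1*13))²/2 = -1 + (-34 - 141/(6 - 13))²/2 = -1 + (-34 - 141/(-7))²/2 = -1 + (-34 - 141*(-⅐))²/2 = -1 + (-34 + 141/7)²/2 = -1 + (-97/7)²/2 = -1 + (½)*(9409/49) = -1 + 9409/98 = 9311/98 ≈ 95.010)
h/n(-1, √(104 + 10)) = 9311/(98*(-56 - 1)) = (9311/98)/(-57) = (9311/98)*(-1/57) = -9311/5586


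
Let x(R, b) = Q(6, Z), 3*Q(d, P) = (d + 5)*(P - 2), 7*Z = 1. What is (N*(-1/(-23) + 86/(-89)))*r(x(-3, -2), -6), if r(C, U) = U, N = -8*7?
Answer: -634704/2047 ≈ -310.07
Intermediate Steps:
Z = ⅐ (Z = (⅐)*1 = ⅐ ≈ 0.14286)
Q(d, P) = (-2 + P)*(5 + d)/3 (Q(d, P) = ((d + 5)*(P - 2))/3 = ((5 + d)*(-2 + P))/3 = ((-2 + P)*(5 + d))/3 = (-2 + P)*(5 + d)/3)
N = -56
x(R, b) = -143/21 (x(R, b) = -10/3 - ⅔*6 + (5/3)*(⅐) + (⅓)*(⅐)*6 = -10/3 - 4 + 5/21 + 2/7 = -143/21)
(N*(-1/(-23) + 86/(-89)))*r(x(-3, -2), -6) = -56*(-1/(-23) + 86/(-89))*(-6) = -56*(-1*(-1/23) + 86*(-1/89))*(-6) = -56*(1/23 - 86/89)*(-6) = -56*(-1889/2047)*(-6) = (105784/2047)*(-6) = -634704/2047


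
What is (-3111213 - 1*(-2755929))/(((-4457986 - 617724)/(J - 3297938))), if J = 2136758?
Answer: -41254867512/507571 ≈ -81279.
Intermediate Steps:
(-3111213 - 1*(-2755929))/(((-4457986 - 617724)/(J - 3297938))) = (-3111213 - 1*(-2755929))/(((-4457986 - 617724)/(2136758 - 3297938))) = (-3111213 + 2755929)/((-5075710/(-1161180))) = -355284/((-5075710*(-1/1161180))) = -355284/507571/116118 = -355284*116118/507571 = -41254867512/507571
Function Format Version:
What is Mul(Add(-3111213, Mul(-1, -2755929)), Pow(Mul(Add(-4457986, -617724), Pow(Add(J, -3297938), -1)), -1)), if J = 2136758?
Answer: Rational(-41254867512, 507571) ≈ -81279.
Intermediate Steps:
Mul(Add(-3111213, Mul(-1, -2755929)), Pow(Mul(Add(-4457986, -617724), Pow(Add(J, -3297938), -1)), -1)) = Mul(Add(-3111213, Mul(-1, -2755929)), Pow(Mul(Add(-4457986, -617724), Pow(Add(2136758, -3297938), -1)), -1)) = Mul(Add(-3111213, 2755929), Pow(Mul(-5075710, Pow(-1161180, -1)), -1)) = Mul(-355284, Pow(Mul(-5075710, Rational(-1, 1161180)), -1)) = Mul(-355284, Pow(Rational(507571, 116118), -1)) = Mul(-355284, Rational(116118, 507571)) = Rational(-41254867512, 507571)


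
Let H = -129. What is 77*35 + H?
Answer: 2566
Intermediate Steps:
77*35 + H = 77*35 - 129 = 2695 - 129 = 2566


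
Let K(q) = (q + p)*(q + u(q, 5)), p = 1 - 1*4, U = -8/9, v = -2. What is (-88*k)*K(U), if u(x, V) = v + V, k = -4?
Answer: -234080/81 ≈ -2889.9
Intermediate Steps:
U = -8/9 (U = -8*⅑ = -8/9 ≈ -0.88889)
u(x, V) = -2 + V
p = -3 (p = 1 - 4 = -3)
K(q) = (-3 + q)*(3 + q) (K(q) = (q - 3)*(q + (-2 + 5)) = (-3 + q)*(q + 3) = (-3 + q)*(3 + q))
(-88*k)*K(U) = (-88*(-4))*(-9 + (-8/9)²) = 352*(-9 + 64/81) = 352*(-665/81) = -234080/81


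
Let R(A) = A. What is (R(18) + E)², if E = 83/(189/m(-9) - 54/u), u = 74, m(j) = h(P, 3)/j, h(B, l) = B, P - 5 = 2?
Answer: 25361518009/81324324 ≈ 311.86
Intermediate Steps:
P = 7 (P = 5 + 2 = 7)
m(j) = 7/j
E = -3071/9018 (E = 83/(189/((7/(-9))) - 54/74) = 83/(189/((7*(-⅑))) - 54*1/74) = 83/(189/(-7/9) - 27/37) = 83/(189*(-9/7) - 27/37) = 83/(-243 - 27/37) = 83/(-9018/37) = 83*(-37/9018) = -3071/9018 ≈ -0.34054)
(R(18) + E)² = (18 - 3071/9018)² = (159253/9018)² = 25361518009/81324324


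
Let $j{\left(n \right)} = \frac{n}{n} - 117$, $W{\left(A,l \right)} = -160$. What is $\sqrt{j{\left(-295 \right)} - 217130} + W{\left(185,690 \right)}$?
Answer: $-160 + i \sqrt{217246} \approx -160.0 + 466.1 i$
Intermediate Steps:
$j{\left(n \right)} = -116$ ($j{\left(n \right)} = 1 - 117 = -116$)
$\sqrt{j{\left(-295 \right)} - 217130} + W{\left(185,690 \right)} = \sqrt{-116 - 217130} - 160 = \sqrt{-217246} - 160 = i \sqrt{217246} - 160 = -160 + i \sqrt{217246}$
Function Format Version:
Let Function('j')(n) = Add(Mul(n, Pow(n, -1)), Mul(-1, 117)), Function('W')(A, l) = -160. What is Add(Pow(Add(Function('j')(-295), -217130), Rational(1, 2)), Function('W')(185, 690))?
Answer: Add(-160, Mul(I, Pow(217246, Rational(1, 2)))) ≈ Add(-160.00, Mul(466.10, I))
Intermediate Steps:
Function('j')(n) = -116 (Function('j')(n) = Add(1, -117) = -116)
Add(Pow(Add(Function('j')(-295), -217130), Rational(1, 2)), Function('W')(185, 690)) = Add(Pow(Add(-116, -217130), Rational(1, 2)), -160) = Add(Pow(-217246, Rational(1, 2)), -160) = Add(Mul(I, Pow(217246, Rational(1, 2))), -160) = Add(-160, Mul(I, Pow(217246, Rational(1, 2))))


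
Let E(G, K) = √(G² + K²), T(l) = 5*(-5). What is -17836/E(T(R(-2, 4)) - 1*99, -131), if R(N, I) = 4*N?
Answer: -17836*√32537/32537 ≈ -98.880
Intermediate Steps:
T(l) = -25
-17836/E(T(R(-2, 4)) - 1*99, -131) = -17836/√((-25 - 1*99)² + (-131)²) = -17836/√((-25 - 99)² + 17161) = -17836/√((-124)² + 17161) = -17836/√(15376 + 17161) = -17836*√32537/32537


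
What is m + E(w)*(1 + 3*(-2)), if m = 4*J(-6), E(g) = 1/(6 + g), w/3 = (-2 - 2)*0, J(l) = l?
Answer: -149/6 ≈ -24.833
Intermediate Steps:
w = 0 (w = 3*((-2 - 2)*0) = 3*(-4*0) = 3*0 = 0)
m = -24 (m = 4*(-6) = -24)
m + E(w)*(1 + 3*(-2)) = -24 + (1 + 3*(-2))/(6 + 0) = -24 + (1 - 6)/6 = -24 + (⅙)*(-5) = -24 - ⅚ = -149/6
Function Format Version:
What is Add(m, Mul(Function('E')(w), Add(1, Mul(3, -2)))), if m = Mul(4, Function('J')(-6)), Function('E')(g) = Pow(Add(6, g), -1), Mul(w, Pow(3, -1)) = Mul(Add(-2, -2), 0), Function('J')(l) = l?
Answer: Rational(-149, 6) ≈ -24.833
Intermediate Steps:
w = 0 (w = Mul(3, Mul(Add(-2, -2), 0)) = Mul(3, Mul(-4, 0)) = Mul(3, 0) = 0)
m = -24 (m = Mul(4, -6) = -24)
Add(m, Mul(Function('E')(w), Add(1, Mul(3, -2)))) = Add(-24, Mul(Pow(Add(6, 0), -1), Add(1, Mul(3, -2)))) = Add(-24, Mul(Pow(6, -1), Add(1, -6))) = Add(-24, Mul(Rational(1, 6), -5)) = Add(-24, Rational(-5, 6)) = Rational(-149, 6)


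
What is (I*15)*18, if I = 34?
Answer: 9180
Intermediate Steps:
(I*15)*18 = (34*15)*18 = 510*18 = 9180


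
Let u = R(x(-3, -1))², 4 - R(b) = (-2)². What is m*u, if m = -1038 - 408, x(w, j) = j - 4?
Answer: 0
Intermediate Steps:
x(w, j) = -4 + j
R(b) = 0 (R(b) = 4 - 1*(-2)² = 4 - 1*4 = 4 - 4 = 0)
m = -1446
u = 0 (u = 0² = 0)
m*u = -1446*0 = 0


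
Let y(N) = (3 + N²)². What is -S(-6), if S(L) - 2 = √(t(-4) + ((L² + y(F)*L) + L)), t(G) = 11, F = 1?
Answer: -2 - I*√55 ≈ -2.0 - 7.4162*I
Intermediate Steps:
S(L) = 2 + √(11 + L² + 17*L) (S(L) = 2 + √(11 + ((L² + (3 + 1²)²*L) + L)) = 2 + √(11 + ((L² + (3 + 1)²*L) + L)) = 2 + √(11 + ((L² + 4²*L) + L)) = 2 + √(11 + ((L² + 16*L) + L)) = 2 + √(11 + (L² + 17*L)) = 2 + √(11 + L² + 17*L))
-S(-6) = -(2 + √(11 + (-6)² + 17*(-6))) = -(2 + √(11 + 36 - 102)) = -(2 + √(-55)) = -(2 + I*√55) = -2 - I*√55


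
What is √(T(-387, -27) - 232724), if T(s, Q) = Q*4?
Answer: 8*I*√3638 ≈ 482.53*I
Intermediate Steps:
T(s, Q) = 4*Q
√(T(-387, -27) - 232724) = √(4*(-27) - 232724) = √(-108 - 232724) = √(-232832) = 8*I*√3638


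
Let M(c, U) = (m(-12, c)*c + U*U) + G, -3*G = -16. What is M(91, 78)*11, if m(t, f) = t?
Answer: 164912/3 ≈ 54971.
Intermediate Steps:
G = 16/3 (G = -1/3*(-16) = 16/3 ≈ 5.3333)
M(c, U) = 16/3 + U**2 - 12*c (M(c, U) = (-12*c + U*U) + 16/3 = (-12*c + U**2) + 16/3 = (U**2 - 12*c) + 16/3 = 16/3 + U**2 - 12*c)
M(91, 78)*11 = (16/3 + 78**2 - 12*91)*11 = (16/3 + 6084 - 1092)*11 = (14992/3)*11 = 164912/3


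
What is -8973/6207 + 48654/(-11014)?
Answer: -66804000/11393983 ≈ -5.8631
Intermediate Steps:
-8973/6207 + 48654/(-11014) = -8973*1/6207 + 48654*(-1/11014) = -2991/2069 - 24327/5507 = -66804000/11393983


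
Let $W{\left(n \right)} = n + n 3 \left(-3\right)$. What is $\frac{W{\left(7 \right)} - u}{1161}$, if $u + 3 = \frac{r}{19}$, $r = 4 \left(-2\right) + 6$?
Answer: $- \frac{335}{7353} \approx -0.04556$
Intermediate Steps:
$r = -2$ ($r = -8 + 6 = -2$)
$u = - \frac{59}{19}$ ($u = -3 - \frac{2}{19} = - \frac{59}{19} \approx -3.1053$)
$W{\left(n \right)} = - 8 n$ ($W{\left(n \right)} = n + 3 n \left(-3\right) = n - 9 n = - 8 n$)
$\frac{W{\left(7 \right)} - u}{1161} = \frac{\left(-8\right) 7 - - \frac{59}{19}}{1161} = \frac{-56 + \frac{59}{19}}{1161} = \frac{1}{1161} \left(- \frac{1005}{19}\right) = - \frac{335}{7353}$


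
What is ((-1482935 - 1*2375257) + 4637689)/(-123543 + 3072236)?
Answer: 779497/2948693 ≈ 0.26435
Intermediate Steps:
((-1482935 - 1*2375257) + 4637689)/(-123543 + 3072236) = ((-1482935 - 2375257) + 4637689)/2948693 = (-3858192 + 4637689)*(1/2948693) = 779497*(1/2948693) = 779497/2948693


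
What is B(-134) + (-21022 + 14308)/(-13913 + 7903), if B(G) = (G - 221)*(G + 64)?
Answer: 74677607/3005 ≈ 24851.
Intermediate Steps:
B(G) = (-221 + G)*(64 + G)
B(-134) + (-21022 + 14308)/(-13913 + 7903) = (-14144 + (-134)² - 157*(-134)) + (-21022 + 14308)/(-13913 + 7903) = (-14144 + 17956 + 21038) - 6714/(-6010) = 24850 - 6714*(-1/6010) = 24850 + 3357/3005 = 74677607/3005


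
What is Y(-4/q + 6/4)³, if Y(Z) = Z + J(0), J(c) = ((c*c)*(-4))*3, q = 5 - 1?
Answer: ⅛ ≈ 0.12500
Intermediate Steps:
q = 4
J(c) = -12*c² (J(c) = (c²*(-4))*3 = -4*c²*3 = -12*c²)
Y(Z) = Z (Y(Z) = Z - 12*0² = Z - 12*0 = Z + 0 = Z)
Y(-4/q + 6/4)³ = (-4/4 + 6/4)³ = (-4*¼ + 6*(¼))³ = (-1 + 3/2)³ = (½)³ = ⅛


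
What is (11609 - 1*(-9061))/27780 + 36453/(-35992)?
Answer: -4478495/16664296 ≈ -0.26875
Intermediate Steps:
(11609 - 1*(-9061))/27780 + 36453/(-35992) = (11609 + 9061)*(1/27780) + 36453*(-1/35992) = 20670*(1/27780) - 36453/35992 = 689/926 - 36453/35992 = -4478495/16664296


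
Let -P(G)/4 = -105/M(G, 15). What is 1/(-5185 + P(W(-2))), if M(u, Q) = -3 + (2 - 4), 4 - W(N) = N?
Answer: -1/5269 ≈ -0.00018979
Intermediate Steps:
W(N) = 4 - N
M(u, Q) = -5 (M(u, Q) = -3 - 2 = -5)
P(G) = -84 (P(G) = -(-420)/(-5) = -(-420)*(-1)/5 = -4*21 = -84)
1/(-5185 + P(W(-2))) = 1/(-5185 - 84) = 1/(-5269) = -1/5269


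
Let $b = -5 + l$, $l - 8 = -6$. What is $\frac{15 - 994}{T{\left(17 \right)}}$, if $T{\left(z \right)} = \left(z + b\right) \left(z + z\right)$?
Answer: $- \frac{979}{476} \approx -2.0567$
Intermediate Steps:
$l = 2$ ($l = 8 - 6 = 2$)
$b = -3$ ($b = -5 + 2 = -3$)
$T{\left(z \right)} = 2 z \left(-3 + z\right)$ ($T{\left(z \right)} = \left(z - 3\right) \left(z + z\right) = \left(-3 + z\right) 2 z = 2 z \left(-3 + z\right)$)
$\frac{15 - 994}{T{\left(17 \right)}} = \frac{15 - 994}{2 \cdot 17 \left(-3 + 17\right)} = - \frac{979}{2 \cdot 17 \cdot 14} = - \frac{979}{476}$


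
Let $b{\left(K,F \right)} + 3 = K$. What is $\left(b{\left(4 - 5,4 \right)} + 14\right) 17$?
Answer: $170$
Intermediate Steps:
$b{\left(K,F \right)} = -3 + K$
$\left(b{\left(4 - 5,4 \right)} + 14\right) 17 = \left(\left(-3 + \left(4 - 5\right)\right) + 14\right) 17 = \left(\left(-3 - 1\right) + 14\right) 17 = \left(-4 + 14\right) 17 = 10 \cdot 17 = 170$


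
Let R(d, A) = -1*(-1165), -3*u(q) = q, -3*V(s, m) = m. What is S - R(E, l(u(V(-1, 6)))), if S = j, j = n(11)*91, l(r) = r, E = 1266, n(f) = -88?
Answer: -9173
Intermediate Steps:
V(s, m) = -m/3
u(q) = -q/3
j = -8008 (j = -88*91 = -8008)
S = -8008
R(d, A) = 1165
S - R(E, l(u(V(-1, 6)))) = -8008 - 1*1165 = -8008 - 1165 = -9173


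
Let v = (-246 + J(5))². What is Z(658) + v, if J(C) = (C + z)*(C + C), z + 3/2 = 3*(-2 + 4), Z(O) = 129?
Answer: 22930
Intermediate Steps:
z = 9/2 (z = -3/2 + 3*(-2 + 4) = -3/2 + 3*2 = -3/2 + 6 = 9/2 ≈ 4.5000)
J(C) = 2*C*(9/2 + C) (J(C) = (C + 9/2)*(C + C) = (9/2 + C)*(2*C) = 2*C*(9/2 + C))
v = 22801 (v = (-246 + 5*(9 + 2*5))² = (-246 + 5*(9 + 10))² = (-246 + 5*19)² = (-246 + 95)² = (-151)² = 22801)
Z(658) + v = 129 + 22801 = 22930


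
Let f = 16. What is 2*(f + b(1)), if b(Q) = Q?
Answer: 34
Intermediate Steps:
2*(f + b(1)) = 2*(16 + 1) = 2*17 = 34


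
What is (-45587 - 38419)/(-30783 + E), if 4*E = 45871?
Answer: 336024/77261 ≈ 4.3492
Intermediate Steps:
E = 45871/4 (E = (¼)*45871 = 45871/4 ≈ 11468.)
(-45587 - 38419)/(-30783 + E) = (-45587 - 38419)/(-30783 + 45871/4) = -84006/(-77261/4) = -84006*(-4/77261) = 336024/77261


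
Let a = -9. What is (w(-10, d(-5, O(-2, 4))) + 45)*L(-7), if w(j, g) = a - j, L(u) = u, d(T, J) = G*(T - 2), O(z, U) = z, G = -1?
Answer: -322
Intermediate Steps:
d(T, J) = 2 - T (d(T, J) = -(T - 2) = -(-2 + T) = 2 - T)
w(j, g) = -9 - j
(w(-10, d(-5, O(-2, 4))) + 45)*L(-7) = ((-9 - 1*(-10)) + 45)*(-7) = ((-9 + 10) + 45)*(-7) = (1 + 45)*(-7) = 46*(-7) = -322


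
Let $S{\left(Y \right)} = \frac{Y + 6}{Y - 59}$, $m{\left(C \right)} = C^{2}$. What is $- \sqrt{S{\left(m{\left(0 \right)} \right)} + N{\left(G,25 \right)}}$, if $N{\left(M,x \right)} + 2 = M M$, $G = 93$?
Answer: $- \frac{\sqrt{30099853}}{59} \approx -92.989$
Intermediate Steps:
$N{\left(M,x \right)} = -2 + M^{2}$ ($N{\left(M,x \right)} = -2 + M M = -2 + M^{2}$)
$S{\left(Y \right)} = \frac{6 + Y}{-59 + Y}$
$- \sqrt{S{\left(m{\left(0 \right)} \right)} + N{\left(G,25 \right)}} = - \sqrt{\frac{6 + 0^{2}}{-59 + 0^{2}} - \left(2 - 93^{2}\right)} = - \sqrt{\frac{6 + 0}{-59 + 0} + \left(-2 + 8649\right)} = - \sqrt{\frac{1}{-59} \cdot 6 + 8647} = - \sqrt{\left(- \frac{1}{59}\right) 6 + 8647} = - \sqrt{- \frac{6}{59} + 8647} = - \sqrt{\frac{510167}{59}} = - \frac{\sqrt{30099853}}{59}$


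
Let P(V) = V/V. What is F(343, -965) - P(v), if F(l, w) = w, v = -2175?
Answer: -966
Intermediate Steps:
P(V) = 1
F(343, -965) - P(v) = -965 - 1*1 = -965 - 1 = -966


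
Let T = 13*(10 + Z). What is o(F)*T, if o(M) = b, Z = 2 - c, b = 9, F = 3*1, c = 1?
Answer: 1287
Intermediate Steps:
F = 3
Z = 1 (Z = 2 - 1*1 = 2 - 1 = 1)
o(M) = 9
T = 143 (T = 13*(10 + 1) = 13*11 = 143)
o(F)*T = 9*143 = 1287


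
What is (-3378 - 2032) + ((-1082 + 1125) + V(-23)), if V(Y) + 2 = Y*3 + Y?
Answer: -5461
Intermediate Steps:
V(Y) = -2 + 4*Y (V(Y) = -2 + (Y*3 + Y) = -2 + (3*Y + Y) = -2 + 4*Y)
(-3378 - 2032) + ((-1082 + 1125) + V(-23)) = (-3378 - 2032) + ((-1082 + 1125) + (-2 + 4*(-23))) = -5410 + (43 + (-2 - 92)) = -5410 + (43 - 94) = -5410 - 51 = -5461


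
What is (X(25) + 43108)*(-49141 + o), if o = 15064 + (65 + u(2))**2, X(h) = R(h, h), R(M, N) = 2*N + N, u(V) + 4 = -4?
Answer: -1331245524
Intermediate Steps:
u(V) = -8 (u(V) = -4 - 4 = -8)
R(M, N) = 3*N
X(h) = 3*h
o = 18313 (o = 15064 + (65 - 8)**2 = 15064 + 57**2 = 15064 + 3249 = 18313)
(X(25) + 43108)*(-49141 + o) = (3*25 + 43108)*(-49141 + 18313) = (75 + 43108)*(-30828) = 43183*(-30828) = -1331245524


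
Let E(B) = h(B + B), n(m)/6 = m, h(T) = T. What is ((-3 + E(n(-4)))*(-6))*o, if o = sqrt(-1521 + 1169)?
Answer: 1224*I*sqrt(22) ≈ 5741.1*I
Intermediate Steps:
n(m) = 6*m
E(B) = 2*B (E(B) = B + B = 2*B)
o = 4*I*sqrt(22) (o = sqrt(-352) = 4*I*sqrt(22) ≈ 18.762*I)
((-3 + E(n(-4)))*(-6))*o = ((-3 + 2*(6*(-4)))*(-6))*(4*I*sqrt(22)) = ((-3 + 2*(-24))*(-6))*(4*I*sqrt(22)) = ((-3 - 48)*(-6))*(4*I*sqrt(22)) = (-51*(-6))*(4*I*sqrt(22)) = 306*(4*I*sqrt(22)) = 1224*I*sqrt(22)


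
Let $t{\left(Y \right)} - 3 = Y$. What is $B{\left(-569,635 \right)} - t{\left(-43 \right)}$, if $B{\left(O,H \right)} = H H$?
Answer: $403265$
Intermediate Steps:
$t{\left(Y \right)} = 3 + Y$
$B{\left(O,H \right)} = H^{2}$
$B{\left(-569,635 \right)} - t{\left(-43 \right)} = 635^{2} - \left(3 - 43\right) = 403225 - -40 = 403225 + 40 = 403265$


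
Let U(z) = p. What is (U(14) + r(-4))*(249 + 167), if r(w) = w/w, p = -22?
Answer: -8736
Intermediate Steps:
U(z) = -22
r(w) = 1
(U(14) + r(-4))*(249 + 167) = (-22 + 1)*(249 + 167) = -21*416 = -8736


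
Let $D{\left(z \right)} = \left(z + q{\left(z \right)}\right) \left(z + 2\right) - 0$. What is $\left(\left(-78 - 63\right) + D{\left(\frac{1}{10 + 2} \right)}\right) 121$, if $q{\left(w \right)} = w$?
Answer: $- \frac{1225367}{72} \approx -17019.0$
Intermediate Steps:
$D{\left(z \right)} = 2 z \left(2 + z\right)$ ($D{\left(z \right)} = \left(z + z\right) \left(z + 2\right) - 0 = 2 z \left(2 + z\right) + 0 = 2 z \left(2 + z\right)$)
$\left(\left(-78 - 63\right) + D{\left(\frac{1}{10 + 2} \right)}\right) 121 = \left(\left(-78 - 63\right) + \frac{2 \left(2 + \frac{1}{10 + 2}\right)}{10 + 2}\right) 121 = \left(\left(-78 - 63\right) + \frac{2 \left(2 + \frac{1}{12}\right)}{12}\right) 121 = \left(-141 + 2 \cdot \frac{1}{12} \left(2 + \frac{1}{12}\right)\right) 121 = \left(-141 + 2 \cdot \frac{1}{12} \cdot \frac{25}{12}\right) 121 = \left(-141 + \frac{25}{72}\right) 121 = \left(- \frac{10127}{72}\right) 121 = - \frac{1225367}{72}$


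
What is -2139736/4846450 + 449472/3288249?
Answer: -809606864644/2656055727675 ≈ -0.30482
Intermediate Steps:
-2139736/4846450 + 449472/3288249 = -2139736*1/4846450 + 449472*(1/3288249) = -1069868/2423225 + 149824/1096083 = -809606864644/2656055727675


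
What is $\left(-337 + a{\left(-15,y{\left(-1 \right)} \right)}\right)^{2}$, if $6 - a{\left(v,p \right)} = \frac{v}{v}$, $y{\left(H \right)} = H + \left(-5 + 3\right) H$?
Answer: $110224$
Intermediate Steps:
$y{\left(H \right)} = - H$ ($y{\left(H \right)} = H - 2 H = - H$)
$a{\left(v,p \right)} = 5$ ($a{\left(v,p \right)} = 6 - \frac{v}{v} = 6 - 1 = 5$)
$\left(-337 + a{\left(-15,y{\left(-1 \right)} \right)}\right)^{2} = \left(-337 + 5\right)^{2} = \left(-332\right)^{2} = 110224$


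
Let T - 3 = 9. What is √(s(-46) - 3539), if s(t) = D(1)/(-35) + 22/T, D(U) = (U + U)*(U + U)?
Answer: I*√155994090/210 ≈ 59.475*I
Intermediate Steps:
T = 12 (T = 3 + 9 = 12)
D(U) = 4*U² (D(U) = (2*U)*(2*U) = 4*U²)
s(t) = 361/210 (s(t) = (4*1²)/(-35) + 22/12 = (4*1)*(-1/35) + 22*(1/12) = 4*(-1/35) + 11/6 = -4/35 + 11/6 = 361/210)
√(s(-46) - 3539) = √(361/210 - 3539) = √(-742829/210) = I*√155994090/210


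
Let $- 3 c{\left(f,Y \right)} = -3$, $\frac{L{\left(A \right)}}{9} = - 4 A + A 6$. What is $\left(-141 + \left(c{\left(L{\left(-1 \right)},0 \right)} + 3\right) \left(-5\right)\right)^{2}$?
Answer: $25921$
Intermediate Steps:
$L{\left(A \right)} = 18 A$ ($L{\left(A \right)} = 9 \left(- 4 A + A 6\right) = 9 \left(- 4 A + 6 A\right) = 9 \cdot 2 A = 18 A$)
$c{\left(f,Y \right)} = 1$ ($c{\left(f,Y \right)} = \left(- \frac{1}{3}\right) \left(-3\right) = 1$)
$\left(-141 + \left(c{\left(L{\left(-1 \right)},0 \right)} + 3\right) \left(-5\right)\right)^{2} = \left(-141 + \left(1 + 3\right) \left(-5\right)\right)^{2} = \left(-141 + 4 \left(-5\right)\right)^{2} = \left(-141 - 20\right)^{2} = \left(-161\right)^{2} = 25921$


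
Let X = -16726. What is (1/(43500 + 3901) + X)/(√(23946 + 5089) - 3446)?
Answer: 303565462750/62389622809 + 88092125*√29035/62389622809 ≈ 5.1062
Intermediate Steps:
(1/(43500 + 3901) + X)/(√(23946 + 5089) - 3446) = (1/(43500 + 3901) - 16726)/(√(23946 + 5089) - 3446) = (1/47401 - 16726)/(√29035 - 3446) = (1/47401 - 16726)/(-3446 + √29035) = -792829125/(47401*(-3446 + √29035))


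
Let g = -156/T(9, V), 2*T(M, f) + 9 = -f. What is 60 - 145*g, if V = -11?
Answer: 22680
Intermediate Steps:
T(M, f) = -9/2 - f/2 (T(M, f) = -9/2 + (-f)/2 = -9/2 - f/2)
g = -156 (g = -156/(-9/2 - ½*(-11)) = -156/(-9/2 + 11/2) = -156/1 = -156*1 = -156)
60 - 145*g = 60 - 145*(-156) = 60 + 22620 = 22680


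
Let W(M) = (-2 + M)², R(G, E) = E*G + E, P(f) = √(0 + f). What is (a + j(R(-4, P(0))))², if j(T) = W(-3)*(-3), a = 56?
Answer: 361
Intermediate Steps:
P(f) = √f
R(G, E) = E + E*G
j(T) = -75 (j(T) = (-2 - 3)²*(-3) = (-5)²*(-3) = 25*(-3) = -75)
(a + j(R(-4, P(0))))² = (56 - 75)² = (-19)² = 361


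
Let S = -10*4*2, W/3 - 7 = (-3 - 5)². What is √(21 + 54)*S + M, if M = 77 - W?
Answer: -136 - 400*√3 ≈ -828.82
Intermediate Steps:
W = 213 (W = 21 + 3*(-3 - 5)² = 21 + 3*(-8)² = 21 + 3*64 = 21 + 192 = 213)
S = -80 (S = -40*2 = -80)
M = -136 (M = 77 - 1*213 = 77 - 213 = -136)
√(21 + 54)*S + M = √(21 + 54)*(-80) - 136 = √75*(-80) - 136 = (5*√3)*(-80) - 136 = -400*√3 - 136 = -136 - 400*√3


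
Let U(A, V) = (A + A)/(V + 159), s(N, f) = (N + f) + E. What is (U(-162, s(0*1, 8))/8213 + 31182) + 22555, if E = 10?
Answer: 26039176771/484567 ≈ 53737.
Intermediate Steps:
s(N, f) = 10 + N + f (s(N, f) = (N + f) + 10 = 10 + N + f)
U(A, V) = 2*A/(159 + V) (U(A, V) = (2*A)/(159 + V) = 2*A/(159 + V))
(U(-162, s(0*1, 8))/8213 + 31182) + 22555 = ((2*(-162)/(159 + (10 + 0*1 + 8)))/8213 + 31182) + 22555 = ((2*(-162)/(159 + (10 + 0 + 8)))*(1/8213) + 31182) + 22555 = ((2*(-162)/(159 + 18))*(1/8213) + 31182) + 22555 = ((2*(-162)/177)*(1/8213) + 31182) + 22555 = ((2*(-162)*(1/177))*(1/8213) + 31182) + 22555 = (-108/59*1/8213 + 31182) + 22555 = (-108/484567 + 31182) + 22555 = 15109768086/484567 + 22555 = 26039176771/484567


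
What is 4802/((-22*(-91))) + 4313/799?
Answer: 890816/114257 ≈ 7.7966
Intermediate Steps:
4802/((-22*(-91))) + 4313/799 = 4802/2002 + 4313*(1/799) = 4802*(1/2002) + 4313/799 = 343/143 + 4313/799 = 890816/114257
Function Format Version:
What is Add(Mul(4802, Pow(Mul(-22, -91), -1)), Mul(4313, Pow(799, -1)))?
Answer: Rational(890816, 114257) ≈ 7.7966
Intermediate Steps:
Add(Mul(4802, Pow(Mul(-22, -91), -1)), Mul(4313, Pow(799, -1))) = Add(Mul(4802, Pow(2002, -1)), Mul(4313, Rational(1, 799))) = Add(Mul(4802, Rational(1, 2002)), Rational(4313, 799)) = Add(Rational(343, 143), Rational(4313, 799)) = Rational(890816, 114257)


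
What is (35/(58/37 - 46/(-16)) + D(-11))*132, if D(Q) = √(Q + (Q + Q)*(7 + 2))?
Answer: 273504/263 + 132*I*√209 ≈ 1039.9 + 1908.3*I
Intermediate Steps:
D(Q) = √19*√Q (D(Q) = √(Q + (2*Q)*9) = √(Q + 18*Q) = √(19*Q) = √19*√Q)
(35/(58/37 - 46/(-16)) + D(-11))*132 = (35/(58/37 - 46/(-16)) + √19*√(-11))*132 = (35/(58*(1/37) - 46*(-1/16)) + √19*(I*√11))*132 = (35/(58/37 + 23/8) + I*√209)*132 = (35/(1315/296) + I*√209)*132 = (35*(296/1315) + I*√209)*132 = (2072/263 + I*√209)*132 = 273504/263 + 132*I*√209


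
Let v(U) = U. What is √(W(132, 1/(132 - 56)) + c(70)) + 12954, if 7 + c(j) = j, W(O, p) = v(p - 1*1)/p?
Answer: 12954 + 2*I*√3 ≈ 12954.0 + 3.4641*I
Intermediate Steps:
W(O, p) = (-1 + p)/p (W(O, p) = (p - 1*1)/p = (p - 1)/p = (-1 + p)/p)
c(j) = -7 + j
√(W(132, 1/(132 - 56)) + c(70)) + 12954 = √((-1 + 1/(132 - 56))/(1/(132 - 56)) + (-7 + 70)) + 12954 = √((-1 + 1/76)/(1/76) + 63) + 12954 = √(76*(-75/76) + 63) + 12954 = √(-75 + 63) + 12954 = √(-12) + 12954 = 2*I*√3 + 12954 = 12954 + 2*I*√3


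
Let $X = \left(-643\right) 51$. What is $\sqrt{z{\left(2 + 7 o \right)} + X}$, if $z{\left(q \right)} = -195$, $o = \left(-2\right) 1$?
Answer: $2 i \sqrt{8247} \approx 181.63 i$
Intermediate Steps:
$o = -2$
$X = -32793$
$\sqrt{z{\left(2 + 7 o \right)} + X} = \sqrt{-195 - 32793} = \sqrt{-32988} = 2 i \sqrt{8247}$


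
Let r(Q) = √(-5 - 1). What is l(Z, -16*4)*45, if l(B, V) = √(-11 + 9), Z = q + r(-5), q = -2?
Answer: 45*I*√2 ≈ 63.64*I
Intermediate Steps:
r(Q) = I*√6 (r(Q) = √(-6) = I*√6)
Z = -2 + I*√6 ≈ -2.0 + 2.4495*I
l(B, V) = I*√2 (l(B, V) = √(-2) = I*√2)
l(Z, -16*4)*45 = (I*√2)*45 = 45*I*√2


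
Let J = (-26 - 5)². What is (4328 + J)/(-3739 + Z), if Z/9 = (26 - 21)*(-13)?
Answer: -5289/4324 ≈ -1.2232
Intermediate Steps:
Z = -585 (Z = 9*((26 - 21)*(-13)) = 9*(5*(-13)) = 9*(-65) = -585)
J = 961 (J = (-31)² = 961)
(4328 + J)/(-3739 + Z) = (4328 + 961)/(-3739 - 585) = 5289/(-4324) = 5289*(-1/4324) = -5289/4324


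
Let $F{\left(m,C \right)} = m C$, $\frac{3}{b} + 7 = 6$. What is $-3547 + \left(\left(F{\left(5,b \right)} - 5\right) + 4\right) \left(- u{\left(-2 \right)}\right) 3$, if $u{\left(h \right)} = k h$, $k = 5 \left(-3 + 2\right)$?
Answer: $-3067$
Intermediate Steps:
$b = -3$ ($b = \frac{3}{-7 + 6} = \frac{3}{-1} = 3 \left(-1\right) = -3$)
$k = -5$ ($k = 5 \left(-1\right) = -5$)
$F{\left(m,C \right)} = C m$
$u{\left(h \right)} = - 5 h$
$-3547 + \left(\left(F{\left(5,b \right)} - 5\right) + 4\right) \left(- u{\left(-2 \right)}\right) 3 = -3547 + \left(\left(\left(-3\right) 5 - 5\right) + 4\right) \left(- \left(-5\right) \left(-2\right)\right) 3 = -3547 + \left(\left(-15 - 5\right) + 4\right) \left(\left(-1\right) 10\right) 3 = -3547 + \left(-20 + 4\right) \left(-10\right) 3 = -3547 + \left(-16\right) \left(-10\right) 3 = -3547 + 160 \cdot 3 = -3547 + 480 = -3067$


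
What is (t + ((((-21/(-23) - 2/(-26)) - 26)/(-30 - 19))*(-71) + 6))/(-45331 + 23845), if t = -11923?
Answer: 58375635/104930462 ≈ 0.55633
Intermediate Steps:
(t + ((((-21/(-23) - 2/(-26)) - 26)/(-30 - 19))*(-71) + 6))/(-45331 + 23845) = (-11923 + ((((-21/(-23) - 2/(-26)) - 26)/(-30 - 19))*(-71) + 6))/(-45331 + 23845) = (-11923 + ((((-21*(-1/23) - 2*(-1/26)) - 26)/(-49))*(-71) + 6))/(-21486) = (-11923 + ((((21/23 + 1/13) - 26)*(-1/49))*(-71) + 6))*(-1/21486) = (-11923 + (((296/299 - 26)*(-1/49))*(-71) + 6))*(-1/21486) = (-11923 + (-7478/299*(-1/49)*(-71) + 6))*(-1/21486) = (-11923 + ((7478/14651)*(-71) + 6))*(-1/21486) = (-11923 + (-530938/14651 + 6))*(-1/21486) = (-11923 - 443032/14651)*(-1/21486) = -175126905/14651*(-1/21486) = 58375635/104930462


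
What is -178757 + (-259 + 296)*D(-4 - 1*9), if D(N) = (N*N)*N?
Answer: -260046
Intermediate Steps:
D(N) = N³ (D(N) = N²*N = N³)
-178757 + (-259 + 296)*D(-4 - 1*9) = -178757 + (-259 + 296)*(-4 - 1*9)³ = -178757 + 37*(-4 - 9)³ = -178757 + 37*(-13)³ = -178757 + 37*(-2197) = -178757 - 81289 = -260046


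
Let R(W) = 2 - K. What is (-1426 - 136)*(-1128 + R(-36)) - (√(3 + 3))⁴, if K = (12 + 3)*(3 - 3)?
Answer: 1758776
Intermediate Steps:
K = 0 (K = 15*0 = 0)
R(W) = 2 (R(W) = 2 - 1*0 = 2 + 0 = 2)
(-1426 - 136)*(-1128 + R(-36)) - (√(3 + 3))⁴ = (-1426 - 136)*(-1128 + 2) - (√(3 + 3))⁴ = -1562*(-1126) - (√6)⁴ = 1758812 - 1*36 = 1758812 - 36 = 1758776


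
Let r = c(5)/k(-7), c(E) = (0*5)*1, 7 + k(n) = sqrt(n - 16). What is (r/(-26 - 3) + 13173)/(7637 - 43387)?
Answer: -13173/35750 ≈ -0.36848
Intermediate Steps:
k(n) = -7 + sqrt(-16 + n) (k(n) = -7 + sqrt(n - 16) = -7 + sqrt(-16 + n))
c(E) = 0 (c(E) = 0*1 = 0)
r = 0 (r = 0/(-7 + sqrt(-16 - 7)) = 0/(-7 + sqrt(-23)) = 0/(-7 + I*sqrt(23)) = 0)
(r/(-26 - 3) + 13173)/(7637 - 43387) = (0/(-26 - 3) + 13173)/(7637 - 43387) = (0/(-29) + 13173)/(-35750) = (0*(-1/29) + 13173)*(-1/35750) = (0 + 13173)*(-1/35750) = 13173*(-1/35750) = -13173/35750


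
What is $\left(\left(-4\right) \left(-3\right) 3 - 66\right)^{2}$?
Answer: $900$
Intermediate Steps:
$\left(\left(-4\right) \left(-3\right) 3 - 66\right)^{2} = \left(12 \cdot 3 - 66\right)^{2} = \left(36 - 66\right)^{2} = \left(-30\right)^{2} = 900$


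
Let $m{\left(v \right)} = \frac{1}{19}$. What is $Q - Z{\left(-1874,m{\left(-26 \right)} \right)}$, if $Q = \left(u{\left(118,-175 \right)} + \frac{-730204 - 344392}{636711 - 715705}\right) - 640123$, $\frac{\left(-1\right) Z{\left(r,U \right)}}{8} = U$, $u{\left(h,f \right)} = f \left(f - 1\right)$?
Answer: $- \frac{457251655451}{750443} \approx -6.0931 \cdot 10^{5}$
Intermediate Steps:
$m{\left(v \right)} = \frac{1}{19}$
$u{\left(h,f \right)} = f \left(-1 + f\right)$
$Z{\left(r,U \right)} = - 8 U$
$Q = - \frac{24065893233}{39497}$ ($Q = \left(- 175 \left(-1 - 175\right) + \frac{-730204 - 344392}{636711 - 715705}\right) - 640123 = \left(\left(-175\right) \left(-176\right) - \frac{1074596}{-78994}\right) - 640123 = \left(30800 - - \frac{537298}{39497}\right) - 640123 = \left(30800 + \frac{537298}{39497}\right) - 640123 = \frac{1217044898}{39497} - 640123 = - \frac{24065893233}{39497} \approx -6.0931 \cdot 10^{5}$)
$Q - Z{\left(-1874,m{\left(-26 \right)} \right)} = - \frac{24065893233}{39497} - \left(-8\right) \frac{1}{19} = - \frac{24065893233}{39497} - - \frac{8}{19} = - \frac{24065893233}{39497} + \frac{8}{19} = - \frac{457251655451}{750443}$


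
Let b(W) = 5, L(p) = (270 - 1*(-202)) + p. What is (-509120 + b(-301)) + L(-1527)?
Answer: -510170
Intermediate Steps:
L(p) = 472 + p (L(p) = (270 + 202) + p = 472 + p)
(-509120 + b(-301)) + L(-1527) = (-509120 + 5) + (472 - 1527) = -509115 - 1055 = -510170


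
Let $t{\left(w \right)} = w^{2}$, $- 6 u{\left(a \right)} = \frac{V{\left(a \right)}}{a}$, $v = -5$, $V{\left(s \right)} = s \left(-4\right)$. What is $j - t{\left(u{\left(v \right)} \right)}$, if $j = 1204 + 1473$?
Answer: $\frac{24089}{9} \approx 2676.6$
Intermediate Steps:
$V{\left(s \right)} = - 4 s$
$u{\left(a \right)} = \frac{2}{3}$ ($u{\left(a \right)} = - \frac{- 4 a \frac{1}{a}}{6} = \left(- \frac{1}{6}\right) \left(-4\right) = \frac{2}{3}$)
$j = 2677$
$j - t{\left(u{\left(v \right)} \right)} = 2677 - \left(\frac{2}{3}\right)^{2} = 2677 - \frac{4}{9} = \frac{24089}{9}$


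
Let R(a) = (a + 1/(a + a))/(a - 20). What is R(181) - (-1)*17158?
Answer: 1000068079/58282 ≈ 17159.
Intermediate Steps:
R(a) = (a + 1/(2*a))/(-20 + a)
R(181) - (-1)*17158 = (½ + 181²)/(181*(-20 + 181)) - (-1)*17158 = (1/181)*(½ + 32761)/161 - 1*(-17158) = (1/181)*(1/161)*(65523/2) + 17158 = 65523/58282 + 17158 = 1000068079/58282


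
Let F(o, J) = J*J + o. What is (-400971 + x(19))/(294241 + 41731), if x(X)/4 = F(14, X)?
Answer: -399471/335972 ≈ -1.1890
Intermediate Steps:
F(o, J) = o + J² (F(o, J) = J² + o = o + J²)
x(X) = 56 + 4*X² (x(X) = 4*(14 + X²) = 56 + 4*X²)
(-400971 + x(19))/(294241 + 41731) = (-400971 + (56 + 4*19²))/(294241 + 41731) = (-400971 + (56 + 4*361))/335972 = (-400971 + (56 + 1444))*(1/335972) = (-400971 + 1500)*(1/335972) = -399471*1/335972 = -399471/335972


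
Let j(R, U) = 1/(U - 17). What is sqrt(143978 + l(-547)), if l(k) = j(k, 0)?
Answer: 5*sqrt(1664385)/17 ≈ 379.44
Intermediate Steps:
j(R, U) = 1/(-17 + U)
l(k) = -1/17 (l(k) = 1/(-17 + 0) = 1/(-17) = -1/17)
sqrt(143978 + l(-547)) = sqrt(143978 - 1/17) = sqrt(2447625/17) = 5*sqrt(1664385)/17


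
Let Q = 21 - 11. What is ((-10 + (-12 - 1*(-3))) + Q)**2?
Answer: 81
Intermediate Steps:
Q = 10
((-10 + (-12 - 1*(-3))) + Q)**2 = ((-10 + (-12 - 1*(-3))) + 10)**2 = ((-10 + (-12 + 3)) + 10)**2 = ((-10 - 9) + 10)**2 = (-19 + 10)**2 = (-9)**2 = 81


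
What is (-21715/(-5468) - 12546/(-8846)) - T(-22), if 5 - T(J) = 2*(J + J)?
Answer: -2118855443/24184964 ≈ -87.610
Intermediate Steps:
T(J) = 5 - 4*J (T(J) = 5 - 2*(J + J) = 5 - 2*2*J = 5 - 4*J)
(-21715/(-5468) - 12546/(-8846)) - T(-22) = (-21715/(-5468) - 12546/(-8846)) - (5 - 4*(-22)) = (-21715*(-1/5468) - 12546*(-1/8846)) - (5 + 88) = (21715/5468 + 6273/4423) - 1*93 = 130346209/24184964 - 93 = -2118855443/24184964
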